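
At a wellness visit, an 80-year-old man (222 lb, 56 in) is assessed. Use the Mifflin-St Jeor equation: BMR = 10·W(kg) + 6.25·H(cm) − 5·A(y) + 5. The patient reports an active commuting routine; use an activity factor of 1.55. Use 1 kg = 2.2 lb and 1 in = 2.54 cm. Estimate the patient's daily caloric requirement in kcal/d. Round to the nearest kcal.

Convert to metric: weight = 222 ÷ 2.2 = 100.9091 kg; height = 56 × 2.54 = 142.24 cm.
Mifflin-St Jeor (male): BMR = 10(100.9091) + 6.25(142.24) − 5(80) + 5 = 1009.0909 + 889 − 400 + 5 = 1503.0909 kcal/day.
TEE = BMR × activity factor = 1503.0909 × 1.55 = 2329.7909 kcal/day.

2330 kcal/d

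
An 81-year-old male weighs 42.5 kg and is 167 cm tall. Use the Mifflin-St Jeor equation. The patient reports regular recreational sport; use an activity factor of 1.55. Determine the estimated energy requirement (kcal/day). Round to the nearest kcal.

1657 kcal/day

Mifflin-St Jeor (male): BMR = 10(42.5) + 6.25(167) − 5(81) + 5 = 425 + 1043.75 − 405 + 5 = 1068.75 kcal/day.
TEE = BMR × activity factor = 1068.75 × 1.55 = 1656.5625 kcal/day.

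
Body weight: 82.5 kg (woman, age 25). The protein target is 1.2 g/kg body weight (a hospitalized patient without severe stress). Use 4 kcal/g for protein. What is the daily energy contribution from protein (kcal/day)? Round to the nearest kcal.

396 kcal/day

Protein = 1.2 g/kg × 82.5 kg = 99 g/day.
Protein energy = 99 g × 4 kcal/g = 396 kcal/day.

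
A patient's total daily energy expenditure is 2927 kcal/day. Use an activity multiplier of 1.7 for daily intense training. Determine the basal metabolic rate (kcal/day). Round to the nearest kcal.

1722 kcal/day

BMR = TEE ÷ activity factor = 2927 ÷ 1.7 = 1721.7647 kcal/day.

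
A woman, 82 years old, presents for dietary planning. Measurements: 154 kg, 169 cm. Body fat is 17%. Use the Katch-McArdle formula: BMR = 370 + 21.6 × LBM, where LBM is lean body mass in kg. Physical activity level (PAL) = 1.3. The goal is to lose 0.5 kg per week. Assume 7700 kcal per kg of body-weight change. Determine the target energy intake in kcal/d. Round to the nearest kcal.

3520 kcal/d

LBM = 154 × (1 − 0.17) = 127.82 kg. Katch-McArdle: BMR = 370 + 21.6 × 127.82 = 3130.912 kcal/day.
TEE = 3130.912 × 1.3 = 4070.1856 kcal/day.
Required daily deficit = 0.5 × 7700 ÷ 7 = 550 kcal/day.
Target intake = 4070.1856 − 550 = 3520.1856 kcal/day.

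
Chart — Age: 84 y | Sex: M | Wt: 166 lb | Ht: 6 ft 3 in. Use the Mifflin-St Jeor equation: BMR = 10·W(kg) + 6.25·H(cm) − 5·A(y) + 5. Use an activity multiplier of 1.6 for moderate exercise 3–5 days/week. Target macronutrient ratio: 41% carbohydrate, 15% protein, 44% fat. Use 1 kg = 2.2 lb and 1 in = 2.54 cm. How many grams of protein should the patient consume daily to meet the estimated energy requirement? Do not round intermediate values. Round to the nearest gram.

92 g/day

Convert to metric: weight = 166 ÷ 2.2 = 75.4545 kg; height = (6×12 + 3) × 2.54 = 75 × 2.54 = 190.5 cm.
Mifflin-St Jeor (male): BMR = 10(75.4545) + 6.25(190.5) − 5(84) + 5 = 754.5455 + 1190.625 − 420 + 5 = 1530.1705 kcal/day.
TEE = 1530.1705 × 1.6 = 2448.2727 kcal/day.
Protein energy = 15% × 2448.2727 = 367.2409 kcal.
Protein = 367.2409 ÷ 4 kcal/g = 91.8102 g.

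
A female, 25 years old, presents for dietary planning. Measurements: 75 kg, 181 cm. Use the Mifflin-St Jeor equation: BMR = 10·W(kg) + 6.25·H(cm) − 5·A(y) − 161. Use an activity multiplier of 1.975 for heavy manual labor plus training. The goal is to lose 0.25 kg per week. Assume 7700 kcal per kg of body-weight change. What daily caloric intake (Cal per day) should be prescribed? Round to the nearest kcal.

2876 Cal per day

Mifflin-St Jeor (female): BMR = 10(75) + 6.25(181) − 5(25) − 161 = 750 + 1131.25 − 125 − 161 = 1595.25 kcal/day.
TEE = 1595.25 × 1.975 = 3150.6188 kcal/day.
Required daily deficit = 0.25 × 7700 ÷ 7 = 275 kcal/day.
Target intake = 3150.6188 − 275 = 2875.6188 kcal/day.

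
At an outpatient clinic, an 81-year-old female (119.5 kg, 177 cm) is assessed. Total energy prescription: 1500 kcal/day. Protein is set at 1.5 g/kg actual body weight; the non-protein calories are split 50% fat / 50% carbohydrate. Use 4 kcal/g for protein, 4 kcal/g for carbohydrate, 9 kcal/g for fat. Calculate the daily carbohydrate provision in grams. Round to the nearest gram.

Protein = 1.5 × 119.5 = 179.25 g → 179.25 × 4 = 717 kcal.
Non-protein calories = 1500 − 717 = 783 kcal.
Fat: 50% × 783 = 391.5 kcal; carbohydrate: 391.5 kcal.
Carbohydrate: 391.5 kcal ÷ 4 kcal/g = 97.875 g.

98 g/day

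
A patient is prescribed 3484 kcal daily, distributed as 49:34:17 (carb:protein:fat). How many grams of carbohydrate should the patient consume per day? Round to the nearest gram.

427 g/day

Carbohydrate energy = 49% × 3484 = 1707.16 kcal.
At 4 kcal/g: 1707.16 ÷ 4 = 426.79 g.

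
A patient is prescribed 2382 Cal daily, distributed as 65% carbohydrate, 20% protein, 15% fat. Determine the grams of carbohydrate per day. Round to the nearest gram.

Carbohydrate energy = 65% × 2382 = 1548.3 kcal.
At 4 kcal/g: 1548.3 ÷ 4 = 387.075 g.

387 g/day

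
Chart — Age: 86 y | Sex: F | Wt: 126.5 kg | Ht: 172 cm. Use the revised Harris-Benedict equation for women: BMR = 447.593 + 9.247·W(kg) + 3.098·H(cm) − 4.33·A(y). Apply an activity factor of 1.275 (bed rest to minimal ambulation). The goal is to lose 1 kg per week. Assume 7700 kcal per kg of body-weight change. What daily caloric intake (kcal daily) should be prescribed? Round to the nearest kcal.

1167 kcal daily

Harris-Benedict: BMR = 447.593 + 9.247(126.5) + 3.098(172) − 4.33(86) = 1777.8145 kcal/day.
TEE = 1777.8145 × 1.275 = 2266.7135 kcal/day.
Required daily deficit = 1 × 7700 ÷ 7 = 1100 kcal/day.
Target intake = 2266.7135 − 1100 = 1166.7135 kcal/day.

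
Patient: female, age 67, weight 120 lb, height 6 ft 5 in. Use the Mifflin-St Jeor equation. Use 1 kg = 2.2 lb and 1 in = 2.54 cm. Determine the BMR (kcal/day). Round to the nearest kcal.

1272 kcal/day

Convert to metric: weight = 120 ÷ 2.2 = 54.5455 kg; height = (6×12 + 5) × 2.54 = 77 × 2.54 = 195.58 cm.
Mifflin-St Jeor (female): BMR = 10(54.5455) + 6.25(195.58) − 5(67) − 161 = 545.4545 + 1222.375 − 335 − 161 = 1271.8295 kcal/day.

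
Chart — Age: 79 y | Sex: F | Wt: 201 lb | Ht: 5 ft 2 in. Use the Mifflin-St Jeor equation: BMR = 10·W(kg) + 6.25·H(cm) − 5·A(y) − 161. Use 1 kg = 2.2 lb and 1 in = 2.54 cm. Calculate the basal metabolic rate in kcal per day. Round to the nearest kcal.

Convert to metric: weight = 201 ÷ 2.2 = 91.3636 kg; height = (5×12 + 2) × 2.54 = 62 × 2.54 = 157.48 cm.
Mifflin-St Jeor (female): BMR = 10(91.3636) + 6.25(157.48) − 5(79) − 161 = 913.6364 + 984.25 − 395 − 161 = 1341.8864 kcal/day.

1342 kcal per day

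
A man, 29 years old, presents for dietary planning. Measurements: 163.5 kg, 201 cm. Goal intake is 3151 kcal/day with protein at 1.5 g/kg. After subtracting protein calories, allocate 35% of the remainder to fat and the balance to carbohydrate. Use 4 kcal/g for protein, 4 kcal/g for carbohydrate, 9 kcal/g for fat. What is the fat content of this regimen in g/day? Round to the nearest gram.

84 g/day

Protein = 1.5 × 163.5 = 245.25 g → 245.25 × 4 = 981 kcal.
Non-protein calories = 3151 − 981 = 2170 kcal.
Fat: 35% × 2170 = 759.5 kcal; carbohydrate: 1410.5 kcal.
Fat: 759.5 kcal ÷ 9 kcal/g = 84.3889 g.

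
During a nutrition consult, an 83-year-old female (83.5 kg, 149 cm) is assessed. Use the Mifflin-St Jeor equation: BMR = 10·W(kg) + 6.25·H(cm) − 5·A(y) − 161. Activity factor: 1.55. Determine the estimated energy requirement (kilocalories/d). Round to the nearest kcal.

1845 kilocalories/d

Mifflin-St Jeor (female): BMR = 10(83.5) + 6.25(149) − 5(83) − 161 = 835 + 931.25 − 415 − 161 = 1190.25 kcal/day.
TEE = BMR × activity factor = 1190.25 × 1.55 = 1844.8875 kcal/day.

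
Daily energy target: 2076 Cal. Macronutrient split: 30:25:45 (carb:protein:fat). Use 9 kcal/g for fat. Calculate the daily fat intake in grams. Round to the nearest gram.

104 g/day

Fat energy = 45% × 2076 = 934.2 kcal.
At 9 kcal/g: 934.2 ÷ 9 = 103.8 g.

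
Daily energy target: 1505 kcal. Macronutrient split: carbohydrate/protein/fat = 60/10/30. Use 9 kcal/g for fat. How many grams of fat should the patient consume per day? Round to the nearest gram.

50 g/day

Fat energy = 30% × 1505 = 451.5 kcal.
At 9 kcal/g: 451.5 ÷ 9 = 50.1667 g.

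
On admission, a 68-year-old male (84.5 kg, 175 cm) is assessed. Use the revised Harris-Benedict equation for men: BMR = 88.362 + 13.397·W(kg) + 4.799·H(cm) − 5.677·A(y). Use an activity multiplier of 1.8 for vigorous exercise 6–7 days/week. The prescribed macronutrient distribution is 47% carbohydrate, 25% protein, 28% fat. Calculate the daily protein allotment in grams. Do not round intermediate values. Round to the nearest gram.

Harris-Benedict: BMR = 88.362 + 13.397(84.5) + 4.799(175) − 5.677(68) = 1674.1975 kcal/day.
TEE = 1674.1975 × 1.8 = 3013.5555 kcal/day.
Protein energy = 25% × 3013.5555 = 753.3889 kcal.
Protein = 753.3889 ÷ 4 kcal/g = 188.3472 g.

188 g/day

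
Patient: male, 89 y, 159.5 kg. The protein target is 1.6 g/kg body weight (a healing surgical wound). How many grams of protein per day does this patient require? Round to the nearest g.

255 g/day

Protein = 1.6 g/kg × 159.5 kg = 255.2 g/day.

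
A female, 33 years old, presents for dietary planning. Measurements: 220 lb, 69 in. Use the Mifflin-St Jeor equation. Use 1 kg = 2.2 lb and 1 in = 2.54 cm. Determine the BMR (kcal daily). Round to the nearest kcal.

Convert to metric: weight = 220 ÷ 2.2 = 100 kg; height = 69 × 2.54 = 175.26 cm.
Mifflin-St Jeor (female): BMR = 10(100) + 6.25(175.26) − 5(33) − 161 = 1000 + 1095.375 − 165 − 161 = 1769.375 kcal/day.

1769 kcal daily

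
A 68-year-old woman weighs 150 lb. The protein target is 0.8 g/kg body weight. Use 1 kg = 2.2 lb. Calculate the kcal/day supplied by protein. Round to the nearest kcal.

218 kcal/day

Weight in kg = 150 ÷ 2.2 = 68.1818 kg.
Protein = 0.8 g/kg × 68.1818 kg = 54.5455 g/day.
Protein energy = 54.5455 g × 4 kcal/g = 218.1818 kcal/day.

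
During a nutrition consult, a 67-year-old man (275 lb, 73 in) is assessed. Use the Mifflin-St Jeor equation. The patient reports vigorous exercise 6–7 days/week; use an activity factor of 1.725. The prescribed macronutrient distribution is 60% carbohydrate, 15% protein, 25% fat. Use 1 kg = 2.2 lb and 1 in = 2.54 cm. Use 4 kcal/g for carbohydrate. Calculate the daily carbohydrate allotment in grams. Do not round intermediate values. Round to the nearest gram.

538 g/day

Convert to metric: weight = 275 ÷ 2.2 = 125 kg; height = 73 × 2.54 = 185.42 cm.
Mifflin-St Jeor (male): BMR = 10(125) + 6.25(185.42) − 5(67) + 5 = 1250 + 1158.875 − 335 + 5 = 2078.875 kcal/day.
TEE = 2078.875 × 1.725 = 3586.0594 kcal/day.
Carbohydrate energy = 60% × 3586.0594 = 2151.6356 kcal.
Carbohydrate = 2151.6356 ÷ 4 kcal/g = 537.9089 g.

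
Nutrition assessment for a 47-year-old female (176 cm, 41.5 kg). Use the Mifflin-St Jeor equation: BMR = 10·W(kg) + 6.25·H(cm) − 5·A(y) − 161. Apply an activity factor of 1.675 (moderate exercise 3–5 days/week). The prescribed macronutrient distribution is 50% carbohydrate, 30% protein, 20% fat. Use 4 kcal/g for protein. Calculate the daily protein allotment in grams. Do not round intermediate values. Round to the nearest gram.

141 g/day

Mifflin-St Jeor (female): BMR = 10(41.5) + 6.25(176) − 5(47) − 161 = 415 + 1100 − 235 − 161 = 1119 kcal/day.
TEE = 1119 × 1.675 = 1874.325 kcal/day.
Protein energy = 30% × 1874.325 = 562.2975 kcal.
Protein = 562.2975 ÷ 4 kcal/g = 140.5744 g.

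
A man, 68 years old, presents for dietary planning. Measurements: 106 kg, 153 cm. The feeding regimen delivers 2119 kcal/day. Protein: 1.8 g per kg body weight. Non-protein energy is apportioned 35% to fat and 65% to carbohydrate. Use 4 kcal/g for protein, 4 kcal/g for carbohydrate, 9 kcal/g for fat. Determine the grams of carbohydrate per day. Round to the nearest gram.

Protein = 1.8 × 106 = 190.8 g → 190.8 × 4 = 763.2 kcal.
Non-protein calories = 2119 − 763.2 = 1355.8 kcal.
Fat: 35% × 1355.8 = 474.53 kcal; carbohydrate: 881.27 kcal.
Carbohydrate: 881.27 kcal ÷ 4 kcal/g = 220.3175 g.

220 g/day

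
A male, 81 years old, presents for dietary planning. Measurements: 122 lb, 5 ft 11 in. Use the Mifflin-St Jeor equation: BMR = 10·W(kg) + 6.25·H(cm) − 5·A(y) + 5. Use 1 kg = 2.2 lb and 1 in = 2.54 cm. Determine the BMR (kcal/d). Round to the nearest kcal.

Convert to metric: weight = 122 ÷ 2.2 = 55.4545 kg; height = (5×12 + 11) × 2.54 = 71 × 2.54 = 180.34 cm.
Mifflin-St Jeor (male): BMR = 10(55.4545) + 6.25(180.34) − 5(81) + 5 = 554.5455 + 1127.125 − 405 + 5 = 1281.6705 kcal/day.

1282 kcal/d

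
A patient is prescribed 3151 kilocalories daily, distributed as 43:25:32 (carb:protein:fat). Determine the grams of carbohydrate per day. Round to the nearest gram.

Carbohydrate energy = 43% × 3151 = 1354.93 kcal.
At 4 kcal/g: 1354.93 ÷ 4 = 338.7325 g.

339 g/day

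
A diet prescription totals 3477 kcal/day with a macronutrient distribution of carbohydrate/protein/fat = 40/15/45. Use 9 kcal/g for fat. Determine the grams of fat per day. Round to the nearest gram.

Fat energy = 45% × 3477 = 1564.65 kcal.
At 9 kcal/g: 1564.65 ÷ 9 = 173.85 g.

174 g/day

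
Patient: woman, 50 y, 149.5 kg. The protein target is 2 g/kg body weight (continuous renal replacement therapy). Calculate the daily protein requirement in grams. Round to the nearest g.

299 g/day

Protein = 2 g/kg × 149.5 kg = 299 g/day.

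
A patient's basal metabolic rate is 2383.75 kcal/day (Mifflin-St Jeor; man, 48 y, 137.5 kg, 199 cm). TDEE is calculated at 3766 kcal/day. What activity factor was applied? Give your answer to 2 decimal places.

Activity factor = TEE ÷ BMR = 3766 ÷ 2383.75 = 1.58.

1.58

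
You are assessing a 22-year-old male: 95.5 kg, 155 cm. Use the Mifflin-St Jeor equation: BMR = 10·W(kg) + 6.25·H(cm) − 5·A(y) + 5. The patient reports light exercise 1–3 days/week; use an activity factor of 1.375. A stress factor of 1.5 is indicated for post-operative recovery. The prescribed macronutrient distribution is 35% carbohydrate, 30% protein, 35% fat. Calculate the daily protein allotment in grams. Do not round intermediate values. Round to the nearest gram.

Mifflin-St Jeor (male): BMR = 10(95.5) + 6.25(155) − 5(22) + 5 = 955 + 968.75 − 110 + 5 = 1818.75 kcal/day.
TEE = 1818.75 × 1.375 = 2500.7813 kcal/day.
With stress factor 1.5: 2500.7813 × 1.5 = 3751.1719 kcal/day.
Protein energy = 30% × 3751.1719 = 1125.3516 kcal.
Protein = 1125.3516 ÷ 4 kcal/g = 281.3379 g.

281 g/day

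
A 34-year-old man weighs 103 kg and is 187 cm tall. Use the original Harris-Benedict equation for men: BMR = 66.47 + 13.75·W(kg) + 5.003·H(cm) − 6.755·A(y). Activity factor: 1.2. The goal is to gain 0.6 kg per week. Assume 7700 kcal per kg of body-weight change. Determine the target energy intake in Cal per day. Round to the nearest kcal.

Harris-Benedict: BMR = 66.47 + 13.75(103) + 5.003(187) − 6.755(34) = 2188.611 kcal/day.
TEE = 2188.611 × 1.2 = 2626.3332 kcal/day.
Required daily surplus = 0.6 × 7700 ÷ 7 = 660 kcal/day.
Target intake = 2626.3332 + 660 = 3286.3332 kcal/day.

3286 Cal per day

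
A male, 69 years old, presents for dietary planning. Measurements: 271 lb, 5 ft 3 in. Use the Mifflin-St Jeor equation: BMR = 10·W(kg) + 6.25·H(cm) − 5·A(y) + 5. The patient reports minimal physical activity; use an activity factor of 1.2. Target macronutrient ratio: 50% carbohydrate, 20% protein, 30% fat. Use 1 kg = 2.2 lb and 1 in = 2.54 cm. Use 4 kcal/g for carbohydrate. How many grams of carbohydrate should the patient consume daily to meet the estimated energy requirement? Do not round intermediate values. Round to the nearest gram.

284 g/day

Convert to metric: weight = 271 ÷ 2.2 = 123.1818 kg; height = (5×12 + 3) × 2.54 = 63 × 2.54 = 160.02 cm.
Mifflin-St Jeor (male): BMR = 10(123.1818) + 6.25(160.02) − 5(69) + 5 = 1231.8182 + 1000.125 − 345 + 5 = 1891.9432 kcal/day.
TEE = 1891.9432 × 1.2 = 2270.3318 kcal/day.
Carbohydrate energy = 50% × 2270.3318 = 1135.1659 kcal.
Carbohydrate = 1135.1659 ÷ 4 kcal/g = 283.7915 g.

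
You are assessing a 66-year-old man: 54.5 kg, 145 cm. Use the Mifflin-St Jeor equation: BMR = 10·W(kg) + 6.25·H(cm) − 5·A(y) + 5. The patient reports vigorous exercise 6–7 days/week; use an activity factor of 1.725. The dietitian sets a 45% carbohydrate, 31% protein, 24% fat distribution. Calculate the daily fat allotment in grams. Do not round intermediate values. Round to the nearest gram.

52 g/day

Mifflin-St Jeor (male): BMR = 10(54.5) + 6.25(145) − 5(66) + 5 = 545 + 906.25 − 330 + 5 = 1126.25 kcal/day.
TEE = 1126.25 × 1.725 = 1942.7813 kcal/day.
Fat energy = 24% × 1942.7813 = 466.2675 kcal.
Fat = 466.2675 ÷ 9 kcal/g = 51.8075 g.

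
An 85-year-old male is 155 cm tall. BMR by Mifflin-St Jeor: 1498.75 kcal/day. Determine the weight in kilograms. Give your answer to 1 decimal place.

95.0 kg

1498.75 = 10·W + 6.25(155) − 5(85) + 5
10·W = 1498.75 − 548.75 = 950, so W = 95 kg.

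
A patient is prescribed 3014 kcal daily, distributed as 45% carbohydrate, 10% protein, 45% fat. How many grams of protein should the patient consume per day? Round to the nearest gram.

75 g/day

Protein energy = 10% × 3014 = 301.4 kcal.
At 4 kcal/g: 301.4 ÷ 4 = 75.35 g.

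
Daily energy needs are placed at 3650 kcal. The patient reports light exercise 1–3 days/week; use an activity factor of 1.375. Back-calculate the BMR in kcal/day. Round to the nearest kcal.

BMR = TEE ÷ activity factor = 3650 ÷ 1.375 = 2654.5455 kcal/day.

2655 kcal/day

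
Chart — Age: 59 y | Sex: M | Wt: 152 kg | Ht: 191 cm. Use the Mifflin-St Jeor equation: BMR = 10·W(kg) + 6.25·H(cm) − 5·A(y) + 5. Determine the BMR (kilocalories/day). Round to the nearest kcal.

2424 kilocalories/day

Mifflin-St Jeor (male): BMR = 10(152) + 6.25(191) − 5(59) + 5 = 1520 + 1193.75 − 295 + 5 = 2423.75 kcal/day.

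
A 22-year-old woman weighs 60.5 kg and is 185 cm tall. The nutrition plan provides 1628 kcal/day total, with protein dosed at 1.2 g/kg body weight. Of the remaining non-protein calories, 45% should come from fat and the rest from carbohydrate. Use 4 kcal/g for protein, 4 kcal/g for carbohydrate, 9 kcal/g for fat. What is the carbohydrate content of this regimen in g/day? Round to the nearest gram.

184 g/day

Protein = 1.2 × 60.5 = 72.6 g → 72.6 × 4 = 290.4 kcal.
Non-protein calories = 1628 − 290.4 = 1337.6 kcal.
Fat: 45% × 1337.6 = 601.92 kcal; carbohydrate: 735.68 kcal.
Carbohydrate: 735.68 kcal ÷ 4 kcal/g = 183.92 g.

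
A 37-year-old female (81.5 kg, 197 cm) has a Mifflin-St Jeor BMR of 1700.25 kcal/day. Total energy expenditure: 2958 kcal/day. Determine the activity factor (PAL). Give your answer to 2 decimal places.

Activity factor = TEE ÷ BMR = 2958 ÷ 1700.25 = 1.74.

1.74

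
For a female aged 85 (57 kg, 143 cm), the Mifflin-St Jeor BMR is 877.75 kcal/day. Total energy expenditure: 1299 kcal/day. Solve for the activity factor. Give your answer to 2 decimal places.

1.48

Activity factor = TEE ÷ BMR = 1299 ÷ 877.75 = 1.48.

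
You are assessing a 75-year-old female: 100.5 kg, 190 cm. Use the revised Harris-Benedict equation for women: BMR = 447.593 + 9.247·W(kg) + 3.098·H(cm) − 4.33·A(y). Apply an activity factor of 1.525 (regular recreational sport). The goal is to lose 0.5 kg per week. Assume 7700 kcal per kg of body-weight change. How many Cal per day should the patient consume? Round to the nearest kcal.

1952 Cal per day

Harris-Benedict: BMR = 447.593 + 9.247(100.5) + 3.098(190) − 4.33(75) = 1640.7865 kcal/day.
TEE = 1640.7865 × 1.525 = 2502.1994 kcal/day.
Required daily deficit = 0.5 × 7700 ÷ 7 = 550 kcal/day.
Target intake = 2502.1994 − 550 = 1952.1994 kcal/day.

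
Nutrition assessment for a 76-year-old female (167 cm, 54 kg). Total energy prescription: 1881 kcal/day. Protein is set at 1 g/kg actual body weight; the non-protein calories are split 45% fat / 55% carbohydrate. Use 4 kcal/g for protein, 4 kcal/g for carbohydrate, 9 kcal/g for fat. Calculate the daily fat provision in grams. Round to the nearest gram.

Protein = 1 × 54 = 54 g → 54 × 4 = 216 kcal.
Non-protein calories = 1881 − 216 = 1665 kcal.
Fat: 45% × 1665 = 749.25 kcal; carbohydrate: 915.75 kcal.
Fat: 749.25 kcal ÷ 9 kcal/g = 83.25 g.

83 g/day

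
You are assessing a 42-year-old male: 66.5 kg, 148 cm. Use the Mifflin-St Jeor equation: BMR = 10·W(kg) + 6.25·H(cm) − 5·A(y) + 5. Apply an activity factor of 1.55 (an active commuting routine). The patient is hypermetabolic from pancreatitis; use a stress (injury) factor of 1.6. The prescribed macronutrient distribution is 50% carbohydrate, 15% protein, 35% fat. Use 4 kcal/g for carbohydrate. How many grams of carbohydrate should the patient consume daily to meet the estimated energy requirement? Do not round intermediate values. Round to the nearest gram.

Mifflin-St Jeor (male): BMR = 10(66.5) + 6.25(148) − 5(42) + 5 = 665 + 925 − 210 + 5 = 1385 kcal/day.
TEE = 1385 × 1.55 = 2146.75 kcal/day.
With stress factor 1.6: 2146.75 × 1.6 = 3434.8 kcal/day.
Carbohydrate energy = 50% × 3434.8 = 1717.4 kcal.
Carbohydrate = 1717.4 ÷ 4 kcal/g = 429.35 g.

429 g/day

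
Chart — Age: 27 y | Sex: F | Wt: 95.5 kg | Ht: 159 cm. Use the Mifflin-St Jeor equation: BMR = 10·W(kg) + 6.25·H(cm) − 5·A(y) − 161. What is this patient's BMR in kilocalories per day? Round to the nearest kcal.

1653 kilocalories per day

Mifflin-St Jeor (female): BMR = 10(95.5) + 6.25(159) − 5(27) − 161 = 955 + 993.75 − 135 − 161 = 1652.75 kcal/day.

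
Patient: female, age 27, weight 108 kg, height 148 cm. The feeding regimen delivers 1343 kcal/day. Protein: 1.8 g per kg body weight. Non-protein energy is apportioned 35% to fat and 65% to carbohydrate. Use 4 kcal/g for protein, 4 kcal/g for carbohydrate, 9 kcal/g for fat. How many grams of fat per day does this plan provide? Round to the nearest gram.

22 g/day

Protein = 1.8 × 108 = 194.4 g → 194.4 × 4 = 777.6 kcal.
Non-protein calories = 1343 − 777.6 = 565.4 kcal.
Fat: 35% × 565.4 = 197.89 kcal; carbohydrate: 367.51 kcal.
Fat: 197.89 kcal ÷ 9 kcal/g = 21.9878 g.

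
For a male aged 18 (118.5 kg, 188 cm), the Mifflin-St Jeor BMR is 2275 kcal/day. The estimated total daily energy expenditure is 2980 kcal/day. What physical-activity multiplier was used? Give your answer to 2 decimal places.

Activity factor = TEE ÷ BMR = 2980 ÷ 2275 = 1.31.

1.31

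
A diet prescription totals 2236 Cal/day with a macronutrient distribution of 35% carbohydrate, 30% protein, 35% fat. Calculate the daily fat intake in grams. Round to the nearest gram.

87 g/day

Fat energy = 35% × 2236 = 782.6 kcal.
At 9 kcal/g: 782.6 ÷ 9 = 86.9556 g.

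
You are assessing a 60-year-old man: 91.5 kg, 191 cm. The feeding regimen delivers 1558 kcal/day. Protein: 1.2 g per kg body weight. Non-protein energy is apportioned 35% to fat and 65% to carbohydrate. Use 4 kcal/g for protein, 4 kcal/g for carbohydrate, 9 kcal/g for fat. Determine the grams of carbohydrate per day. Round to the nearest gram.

Protein = 1.2 × 91.5 = 109.8 g → 109.8 × 4 = 439.2 kcal.
Non-protein calories = 1558 − 439.2 = 1118.8 kcal.
Fat: 35% × 1118.8 = 391.58 kcal; carbohydrate: 727.22 kcal.
Carbohydrate: 727.22 kcal ÷ 4 kcal/g = 181.805 g.

182 g/day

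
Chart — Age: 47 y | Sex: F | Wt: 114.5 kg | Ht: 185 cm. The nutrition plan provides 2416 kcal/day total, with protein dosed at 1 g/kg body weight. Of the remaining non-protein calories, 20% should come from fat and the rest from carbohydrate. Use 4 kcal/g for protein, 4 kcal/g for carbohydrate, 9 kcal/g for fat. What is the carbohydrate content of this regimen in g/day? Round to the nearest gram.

392 g/day

Protein = 1 × 114.5 = 114.5 g → 114.5 × 4 = 458 kcal.
Non-protein calories = 2416 − 458 = 1958 kcal.
Fat: 20% × 1958 = 391.6 kcal; carbohydrate: 1566.4 kcal.
Carbohydrate: 1566.4 kcal ÷ 4 kcal/g = 391.6 g.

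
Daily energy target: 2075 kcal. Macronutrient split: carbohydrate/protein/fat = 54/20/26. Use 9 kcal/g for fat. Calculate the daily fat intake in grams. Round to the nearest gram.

60 g/day

Fat energy = 26% × 2075 = 539.5 kcal.
At 9 kcal/g: 539.5 ÷ 9 = 59.9444 g.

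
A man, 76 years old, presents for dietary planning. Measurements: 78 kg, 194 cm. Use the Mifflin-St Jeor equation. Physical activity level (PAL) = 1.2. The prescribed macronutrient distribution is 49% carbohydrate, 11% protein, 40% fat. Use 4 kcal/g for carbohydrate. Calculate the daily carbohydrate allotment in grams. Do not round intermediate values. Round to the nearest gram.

238 g/day

Mifflin-St Jeor (male): BMR = 10(78) + 6.25(194) − 5(76) + 5 = 780 + 1212.5 − 380 + 5 = 1617.5 kcal/day.
TEE = 1617.5 × 1.2 = 1941 kcal/day.
Carbohydrate energy = 49% × 1941 = 951.09 kcal.
Carbohydrate = 951.09 ÷ 4 kcal/g = 237.7725 g.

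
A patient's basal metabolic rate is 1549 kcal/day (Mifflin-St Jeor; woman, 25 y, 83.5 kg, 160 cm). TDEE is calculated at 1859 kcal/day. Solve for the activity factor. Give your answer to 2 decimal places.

Activity factor = TEE ÷ BMR = 1859 ÷ 1549 = 1.2.

1.20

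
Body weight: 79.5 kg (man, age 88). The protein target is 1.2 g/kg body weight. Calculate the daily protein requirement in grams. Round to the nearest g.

Protein = 1.2 g/kg × 79.5 kg = 95.4 g/day.

95 g/day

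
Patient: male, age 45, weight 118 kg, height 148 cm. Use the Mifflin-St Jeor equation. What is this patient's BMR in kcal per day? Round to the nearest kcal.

1885 kcal per day

Mifflin-St Jeor (male): BMR = 10(118) + 6.25(148) − 5(45) + 5 = 1180 + 925 − 225 + 5 = 1885 kcal/day.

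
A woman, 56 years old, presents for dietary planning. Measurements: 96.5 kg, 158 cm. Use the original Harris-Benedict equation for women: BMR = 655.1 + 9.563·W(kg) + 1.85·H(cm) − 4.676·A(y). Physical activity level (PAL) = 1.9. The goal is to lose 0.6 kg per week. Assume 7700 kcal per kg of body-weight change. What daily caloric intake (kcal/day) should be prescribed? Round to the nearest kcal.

Harris-Benedict: BMR = 655.1 + 9.563(96.5) + 1.85(158) − 4.676(56) = 1608.3735 kcal/day.
TEE = 1608.3735 × 1.9 = 3055.9097 kcal/day.
Required daily deficit = 0.6 × 7700 ÷ 7 = 660 kcal/day.
Target intake = 3055.9097 − 660 = 2395.9097 kcal/day.

2396 kcal/day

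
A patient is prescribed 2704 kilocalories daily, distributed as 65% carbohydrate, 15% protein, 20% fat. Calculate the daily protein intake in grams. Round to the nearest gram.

Protein energy = 15% × 2704 = 405.6 kcal.
At 4 kcal/g: 405.6 ÷ 4 = 101.4 g.

101 g/day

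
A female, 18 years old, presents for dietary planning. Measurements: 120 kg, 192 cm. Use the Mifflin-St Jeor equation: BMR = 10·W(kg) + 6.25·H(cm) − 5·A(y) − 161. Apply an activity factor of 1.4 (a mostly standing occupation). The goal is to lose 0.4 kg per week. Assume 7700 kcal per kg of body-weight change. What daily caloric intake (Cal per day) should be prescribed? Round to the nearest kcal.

Mifflin-St Jeor (female): BMR = 10(120) + 6.25(192) − 5(18) − 161 = 1200 + 1200 − 90 − 161 = 2149 kcal/day.
TEE = 2149 × 1.4 = 3008.6 kcal/day.
Required daily deficit = 0.4 × 7700 ÷ 7 = 440 kcal/day.
Target intake = 3008.6 − 440 = 2568.6 kcal/day.

2569 Cal per day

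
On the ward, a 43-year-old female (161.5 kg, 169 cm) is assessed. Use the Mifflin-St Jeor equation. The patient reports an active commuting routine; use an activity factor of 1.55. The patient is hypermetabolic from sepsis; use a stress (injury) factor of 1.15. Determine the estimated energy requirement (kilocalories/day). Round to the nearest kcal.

Mifflin-St Jeor (female): BMR = 10(161.5) + 6.25(169) − 5(43) − 161 = 1615 + 1056.25 − 215 − 161 = 2295.25 kcal/day.
TEE = BMR × activity factor = 2295.25 × 1.55 = 3557.6375 kcal/day.
Apply stress factor: 3557.6375 × 1.15 = 4091.2831 kcal/day.

4091 kilocalories/day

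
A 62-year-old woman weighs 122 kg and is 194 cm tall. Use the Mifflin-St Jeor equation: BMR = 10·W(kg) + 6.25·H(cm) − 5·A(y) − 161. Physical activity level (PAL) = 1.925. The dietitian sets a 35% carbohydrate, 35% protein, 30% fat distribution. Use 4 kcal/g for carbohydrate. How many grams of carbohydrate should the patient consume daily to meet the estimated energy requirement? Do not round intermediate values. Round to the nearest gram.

Mifflin-St Jeor (female): BMR = 10(122) + 6.25(194) − 5(62) − 161 = 1220 + 1212.5 − 310 − 161 = 1961.5 kcal/day.
TEE = 1961.5 × 1.925 = 3775.8875 kcal/day.
Carbohydrate energy = 35% × 3775.8875 = 1321.5606 kcal.
Carbohydrate = 1321.5606 ÷ 4 kcal/g = 330.3902 g.

330 g/day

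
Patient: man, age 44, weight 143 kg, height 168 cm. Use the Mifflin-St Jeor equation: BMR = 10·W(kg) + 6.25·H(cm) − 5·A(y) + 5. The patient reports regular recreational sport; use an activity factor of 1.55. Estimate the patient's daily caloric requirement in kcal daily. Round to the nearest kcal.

Mifflin-St Jeor (male): BMR = 10(143) + 6.25(168) − 5(44) + 5 = 1430 + 1050 − 220 + 5 = 2265 kcal/day.
TEE = BMR × activity factor = 2265 × 1.55 = 3510.75 kcal/day.

3511 kcal daily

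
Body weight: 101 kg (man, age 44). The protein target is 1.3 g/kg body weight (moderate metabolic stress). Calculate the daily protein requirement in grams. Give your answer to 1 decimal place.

131.3 g/day

Protein = 1.3 g/kg × 101 kg = 131.3 g/day.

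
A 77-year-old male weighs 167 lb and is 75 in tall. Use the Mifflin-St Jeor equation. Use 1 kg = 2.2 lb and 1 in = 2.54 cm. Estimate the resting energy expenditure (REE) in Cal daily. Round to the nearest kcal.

1570 Cal daily

Convert to metric: weight = 167 ÷ 2.2 = 75.9091 kg; height = 75 × 2.54 = 190.5 cm.
Mifflin-St Jeor (male): BMR = 10(75.9091) + 6.25(190.5) − 5(77) + 5 = 759.0909 + 1190.625 − 385 + 5 = 1569.7159 kcal/day.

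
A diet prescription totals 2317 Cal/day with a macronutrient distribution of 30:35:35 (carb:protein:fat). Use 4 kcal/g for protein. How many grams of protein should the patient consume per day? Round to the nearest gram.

Protein energy = 35% × 2317 = 810.95 kcal.
At 4 kcal/g: 810.95 ÷ 4 = 202.7375 g.

203 g/day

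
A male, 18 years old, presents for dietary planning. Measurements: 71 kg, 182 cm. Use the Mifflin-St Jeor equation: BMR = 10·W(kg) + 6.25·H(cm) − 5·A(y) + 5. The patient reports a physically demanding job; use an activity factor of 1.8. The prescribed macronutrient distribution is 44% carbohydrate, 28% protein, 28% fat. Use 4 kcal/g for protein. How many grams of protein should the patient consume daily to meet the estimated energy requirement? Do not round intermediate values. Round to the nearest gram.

222 g/day

Mifflin-St Jeor (male): BMR = 10(71) + 6.25(182) − 5(18) + 5 = 710 + 1137.5 − 90 + 5 = 1762.5 kcal/day.
TEE = 1762.5 × 1.8 = 3172.5 kcal/day.
Protein energy = 28% × 3172.5 = 888.3 kcal.
Protein = 888.3 ÷ 4 kcal/g = 222.075 g.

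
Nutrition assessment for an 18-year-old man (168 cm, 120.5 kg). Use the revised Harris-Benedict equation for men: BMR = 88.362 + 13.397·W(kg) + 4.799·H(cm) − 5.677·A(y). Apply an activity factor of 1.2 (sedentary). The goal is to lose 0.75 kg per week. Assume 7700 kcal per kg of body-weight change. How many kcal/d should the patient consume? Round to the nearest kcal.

2063 kcal/d

Harris-Benedict: BMR = 88.362 + 13.397(120.5) + 4.799(168) − 5.677(18) = 2406.7465 kcal/day.
TEE = 2406.7465 × 1.2 = 2888.0958 kcal/day.
Required daily deficit = 0.75 × 7700 ÷ 7 = 825 kcal/day.
Target intake = 2888.0958 − 825 = 2063.0958 kcal/day.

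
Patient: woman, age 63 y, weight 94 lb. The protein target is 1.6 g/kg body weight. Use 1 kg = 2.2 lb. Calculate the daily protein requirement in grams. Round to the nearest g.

68 g/day

Weight in kg = 94 ÷ 2.2 = 42.7273 kg.
Protein = 1.6 g/kg × 42.7273 kg = 68.3636 g/day.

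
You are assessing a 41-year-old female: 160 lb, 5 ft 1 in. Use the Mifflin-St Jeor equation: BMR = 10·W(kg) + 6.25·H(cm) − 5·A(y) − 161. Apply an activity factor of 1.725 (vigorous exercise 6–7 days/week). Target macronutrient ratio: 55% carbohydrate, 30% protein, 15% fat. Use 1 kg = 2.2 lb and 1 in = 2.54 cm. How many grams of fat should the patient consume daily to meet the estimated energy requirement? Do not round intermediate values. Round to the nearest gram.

38 g/day

Convert to metric: weight = 160 ÷ 2.2 = 72.7273 kg; height = (5×12 + 1) × 2.54 = 61 × 2.54 = 154.94 cm.
Mifflin-St Jeor (female): BMR = 10(72.7273) + 6.25(154.94) − 5(41) − 161 = 727.2727 + 968.375 − 205 − 161 = 1329.6477 kcal/day.
TEE = 1329.6477 × 1.725 = 2293.6423 kcal/day.
Fat energy = 15% × 2293.6423 = 344.0463 kcal.
Fat = 344.0463 ÷ 9 kcal/g = 38.2274 g.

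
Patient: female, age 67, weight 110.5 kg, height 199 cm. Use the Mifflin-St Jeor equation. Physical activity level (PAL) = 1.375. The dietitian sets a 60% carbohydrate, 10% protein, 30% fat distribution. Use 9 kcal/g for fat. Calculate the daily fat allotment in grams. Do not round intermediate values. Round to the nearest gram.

Mifflin-St Jeor (female): BMR = 10(110.5) + 6.25(199) − 5(67) − 161 = 1105 + 1243.75 − 335 − 161 = 1852.75 kcal/day.
TEE = 1852.75 × 1.375 = 2547.5313 kcal/day.
Fat energy = 30% × 2547.5313 = 764.2594 kcal.
Fat = 764.2594 ÷ 9 kcal/g = 84.9177 g.

85 g/day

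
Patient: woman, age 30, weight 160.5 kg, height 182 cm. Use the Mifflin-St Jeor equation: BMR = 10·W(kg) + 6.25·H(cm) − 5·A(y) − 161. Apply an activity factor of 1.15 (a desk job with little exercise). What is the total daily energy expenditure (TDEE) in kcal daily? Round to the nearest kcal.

Mifflin-St Jeor (female): BMR = 10(160.5) + 6.25(182) − 5(30) − 161 = 1605 + 1137.5 − 150 − 161 = 2431.5 kcal/day.
TEE = BMR × activity factor = 2431.5 × 1.15 = 2796.225 kcal/day.

2796 kcal daily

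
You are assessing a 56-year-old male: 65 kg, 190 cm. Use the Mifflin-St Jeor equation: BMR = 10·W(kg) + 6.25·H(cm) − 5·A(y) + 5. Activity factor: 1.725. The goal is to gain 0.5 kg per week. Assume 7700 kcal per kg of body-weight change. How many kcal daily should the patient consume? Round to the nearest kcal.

3245 kcal daily

Mifflin-St Jeor (male): BMR = 10(65) + 6.25(190) − 5(56) + 5 = 650 + 1187.5 − 280 + 5 = 1562.5 kcal/day.
TEE = 1562.5 × 1.725 = 2695.3125 kcal/day.
Required daily surplus = 0.5 × 7700 ÷ 7 = 550 kcal/day.
Target intake = 2695.3125 + 550 = 3245.3125 kcal/day.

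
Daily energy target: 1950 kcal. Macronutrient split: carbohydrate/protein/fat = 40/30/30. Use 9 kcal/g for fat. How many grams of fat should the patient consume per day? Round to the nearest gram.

Fat energy = 30% × 1950 = 585 kcal.
At 9 kcal/g: 585 ÷ 9 = 65 g.

65 g/day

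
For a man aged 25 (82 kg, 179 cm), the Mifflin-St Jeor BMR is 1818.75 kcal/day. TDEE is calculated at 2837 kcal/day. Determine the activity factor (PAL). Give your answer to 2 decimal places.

1.56

Activity factor = TEE ÷ BMR = 2837 ÷ 1818.75 = 1.56.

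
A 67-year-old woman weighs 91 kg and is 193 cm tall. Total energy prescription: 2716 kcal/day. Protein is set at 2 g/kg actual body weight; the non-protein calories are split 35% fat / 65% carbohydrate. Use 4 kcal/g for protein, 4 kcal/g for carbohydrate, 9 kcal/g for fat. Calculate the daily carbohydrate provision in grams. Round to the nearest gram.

Protein = 2 × 91 = 182 g → 182 × 4 = 728 kcal.
Non-protein calories = 2716 − 728 = 1988 kcal.
Fat: 35% × 1988 = 695.8 kcal; carbohydrate: 1292.2 kcal.
Carbohydrate: 1292.2 kcal ÷ 4 kcal/g = 323.05 g.

323 g/day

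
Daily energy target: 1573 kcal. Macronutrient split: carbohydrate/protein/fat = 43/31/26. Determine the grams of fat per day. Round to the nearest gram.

45 g/day

Fat energy = 26% × 1573 = 408.98 kcal.
At 9 kcal/g: 408.98 ÷ 9 = 45.4422 g.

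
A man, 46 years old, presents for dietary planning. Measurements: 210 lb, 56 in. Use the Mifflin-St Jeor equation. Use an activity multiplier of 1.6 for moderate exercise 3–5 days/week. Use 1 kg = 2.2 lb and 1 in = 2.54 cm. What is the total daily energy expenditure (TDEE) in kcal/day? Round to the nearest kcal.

Convert to metric: weight = 210 ÷ 2.2 = 95.4545 kg; height = 56 × 2.54 = 142.24 cm.
Mifflin-St Jeor (male): BMR = 10(95.4545) + 6.25(142.24) − 5(46) + 5 = 954.5455 + 889 − 230 + 5 = 1618.5455 kcal/day.
TEE = BMR × activity factor = 1618.5455 × 1.6 = 2589.6727 kcal/day.

2590 kcal/day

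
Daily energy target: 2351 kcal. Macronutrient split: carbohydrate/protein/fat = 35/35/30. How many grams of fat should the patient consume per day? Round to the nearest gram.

78 g/day

Fat energy = 30% × 2351 = 705.3 kcal.
At 9 kcal/g: 705.3 ÷ 9 = 78.3667 g.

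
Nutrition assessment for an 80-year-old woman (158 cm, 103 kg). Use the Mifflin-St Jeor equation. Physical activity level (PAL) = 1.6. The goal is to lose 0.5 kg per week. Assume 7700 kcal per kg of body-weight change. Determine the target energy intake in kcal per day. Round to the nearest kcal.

Mifflin-St Jeor (female): BMR = 10(103) + 6.25(158) − 5(80) − 161 = 1030 + 987.5 − 400 − 161 = 1456.5 kcal/day.
TEE = 1456.5 × 1.6 = 2330.4 kcal/day.
Required daily deficit = 0.5 × 7700 ÷ 7 = 550 kcal/day.
Target intake = 2330.4 − 550 = 1780.4 kcal/day.

1780 kcal per day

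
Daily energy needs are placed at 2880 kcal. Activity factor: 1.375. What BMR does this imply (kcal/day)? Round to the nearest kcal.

BMR = TEE ÷ activity factor = 2880 ÷ 1.375 = 2094.5455 kcal/day.

2095 kcal/day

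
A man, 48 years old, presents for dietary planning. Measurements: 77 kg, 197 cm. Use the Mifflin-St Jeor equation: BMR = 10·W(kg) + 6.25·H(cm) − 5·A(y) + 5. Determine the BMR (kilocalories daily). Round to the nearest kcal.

1766 kilocalories daily

Mifflin-St Jeor (male): BMR = 10(77) + 6.25(197) − 5(48) + 5 = 770 + 1231.25 − 240 + 5 = 1766.25 kcal/day.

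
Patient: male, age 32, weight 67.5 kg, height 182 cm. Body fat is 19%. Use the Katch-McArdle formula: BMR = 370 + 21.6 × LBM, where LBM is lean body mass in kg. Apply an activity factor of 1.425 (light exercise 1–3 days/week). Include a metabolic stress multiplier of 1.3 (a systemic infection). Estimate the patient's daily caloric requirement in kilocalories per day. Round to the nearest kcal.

2873 kilocalories per day

LBM = 67.5 × (1 − 0.19) = 54.675 kg. Katch-McArdle: BMR = 370 + 21.6 × 54.675 = 1550.98 kcal/day.
TEE = BMR × activity factor = 1550.98 × 1.425 = 2210.1465 kcal/day.
Apply stress factor: 2210.1465 × 1.3 = 2873.1905 kcal/day.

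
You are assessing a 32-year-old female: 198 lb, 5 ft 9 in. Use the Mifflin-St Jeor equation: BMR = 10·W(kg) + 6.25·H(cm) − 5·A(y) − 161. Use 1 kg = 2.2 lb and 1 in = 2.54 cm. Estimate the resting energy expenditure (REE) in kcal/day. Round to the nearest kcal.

1674 kcal/day

Convert to metric: weight = 198 ÷ 2.2 = 90 kg; height = (5×12 + 9) × 2.54 = 69 × 2.54 = 175.26 cm.
Mifflin-St Jeor (female): BMR = 10(90) + 6.25(175.26) − 5(32) − 161 = 900 + 1095.375 − 160 − 161 = 1674.375 kcal/day.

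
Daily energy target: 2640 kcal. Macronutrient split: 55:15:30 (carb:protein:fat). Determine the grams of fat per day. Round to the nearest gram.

88 g/day

Fat energy = 30% × 2640 = 792 kcal.
At 9 kcal/g: 792 ÷ 9 = 88 g.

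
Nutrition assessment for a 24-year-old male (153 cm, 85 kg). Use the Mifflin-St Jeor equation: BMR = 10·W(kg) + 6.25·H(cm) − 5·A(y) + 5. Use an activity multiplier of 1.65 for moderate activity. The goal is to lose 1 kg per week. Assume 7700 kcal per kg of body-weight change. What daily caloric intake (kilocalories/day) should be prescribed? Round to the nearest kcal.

1691 kilocalories/day

Mifflin-St Jeor (male): BMR = 10(85) + 6.25(153) − 5(24) + 5 = 850 + 956.25 − 120 + 5 = 1691.25 kcal/day.
TEE = 1691.25 × 1.65 = 2790.5625 kcal/day.
Required daily deficit = 1 × 7700 ÷ 7 = 1100 kcal/day.
Target intake = 2790.5625 − 1100 = 1690.5625 kcal/day.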